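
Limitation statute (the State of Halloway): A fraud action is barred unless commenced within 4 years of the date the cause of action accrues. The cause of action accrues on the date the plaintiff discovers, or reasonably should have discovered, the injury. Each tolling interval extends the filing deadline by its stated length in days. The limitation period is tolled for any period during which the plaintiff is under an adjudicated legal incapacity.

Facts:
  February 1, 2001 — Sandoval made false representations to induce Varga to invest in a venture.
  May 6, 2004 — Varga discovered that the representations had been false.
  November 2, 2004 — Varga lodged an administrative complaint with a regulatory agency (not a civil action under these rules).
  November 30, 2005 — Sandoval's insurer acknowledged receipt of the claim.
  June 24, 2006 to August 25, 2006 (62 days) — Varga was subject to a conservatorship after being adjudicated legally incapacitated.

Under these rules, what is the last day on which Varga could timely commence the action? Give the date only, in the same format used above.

July 7, 2008

Accrual is tied to discovery, so the period began on May 6, 2004 rather than on February 1, 2001 when the act occurred.
4 years from May 6, 2004 is May 6, 2008.
Because the plaintiff's legal incapacity ran from June 24, 2006 to August 25, 2006, the deadline is extended by 62 days to July 7, 2008.
Nothing else in the chronology tolls or restarts the period.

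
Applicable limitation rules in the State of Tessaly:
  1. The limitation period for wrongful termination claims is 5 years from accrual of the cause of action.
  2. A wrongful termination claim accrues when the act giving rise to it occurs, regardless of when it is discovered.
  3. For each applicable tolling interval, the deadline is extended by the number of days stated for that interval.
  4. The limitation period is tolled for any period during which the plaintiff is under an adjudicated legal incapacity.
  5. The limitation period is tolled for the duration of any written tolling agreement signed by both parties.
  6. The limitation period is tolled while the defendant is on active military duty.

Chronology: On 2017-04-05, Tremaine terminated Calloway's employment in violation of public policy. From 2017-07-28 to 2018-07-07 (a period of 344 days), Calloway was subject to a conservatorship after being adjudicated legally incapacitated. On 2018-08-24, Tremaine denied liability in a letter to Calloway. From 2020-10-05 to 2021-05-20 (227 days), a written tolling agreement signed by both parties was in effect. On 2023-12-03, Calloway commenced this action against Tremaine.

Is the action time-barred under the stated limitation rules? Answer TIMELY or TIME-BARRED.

TIME-BARRED

The claim accrued on 2017-04-05, when the wrongful act occurred.
5 years from 2017-04-05 is 2022-04-05.
The period was tolled for 344 days by the plaintiff's legal incapacity (2017-07-28 to 2018-07-07), pushing the deadline to 2023-03-15.
The period was tolled for 227 days by the written tolling agreement (2020-10-05 to 2021-05-20), pushing the deadline to 2023-10-28.
None of the other events listed affects the running of the period under the stated rules.
The 2023-12-03 filing falls after the 2023-10-28 deadline; the claim is time-barred.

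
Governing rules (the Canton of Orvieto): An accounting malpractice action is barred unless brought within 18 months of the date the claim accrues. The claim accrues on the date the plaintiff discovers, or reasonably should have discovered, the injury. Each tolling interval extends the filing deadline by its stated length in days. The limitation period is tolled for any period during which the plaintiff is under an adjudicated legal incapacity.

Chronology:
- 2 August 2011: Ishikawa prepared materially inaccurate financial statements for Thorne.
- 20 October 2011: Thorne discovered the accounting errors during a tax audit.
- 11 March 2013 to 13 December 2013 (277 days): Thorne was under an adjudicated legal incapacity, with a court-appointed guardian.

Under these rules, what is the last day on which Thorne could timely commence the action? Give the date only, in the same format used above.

Under the discovery rule, the claim accrued on 20 October 2011, when Thorne discovered the injury — not on the 2 August 2011 date of the underlying act.
Adding the 18 months base period to 20 October 2011 gives a deadline of 20 April 2013, before any tolling.
The plaintiff's legal incapacity from 11 March 2013 to 13 December 2013 tolled the period for 277 days, extending the deadline to 22 January 2014.

22 January 2014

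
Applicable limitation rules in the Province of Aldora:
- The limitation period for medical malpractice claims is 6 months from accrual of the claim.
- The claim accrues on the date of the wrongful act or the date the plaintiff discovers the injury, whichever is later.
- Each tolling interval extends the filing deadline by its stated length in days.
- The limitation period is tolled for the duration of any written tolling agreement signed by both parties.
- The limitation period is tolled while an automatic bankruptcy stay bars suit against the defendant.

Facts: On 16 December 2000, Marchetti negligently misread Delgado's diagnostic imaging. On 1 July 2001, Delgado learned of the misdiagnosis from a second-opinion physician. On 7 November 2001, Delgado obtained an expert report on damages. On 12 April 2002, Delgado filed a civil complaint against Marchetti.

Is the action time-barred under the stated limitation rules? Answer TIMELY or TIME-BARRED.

Taking the later of the act (16 December 2000) and discovery (1 July 2001), the claim accrued on 1 July 2001.
Adding the 6 months base period to 1 July 2001 gives a deadline of 1 January 2002, before any tolling.
None of the other events listed affects the running of the period under the stated rules.
The 12 April 2002 filing falls after the 1 January 2002 deadline; the claim is time-barred.

TIME-BARRED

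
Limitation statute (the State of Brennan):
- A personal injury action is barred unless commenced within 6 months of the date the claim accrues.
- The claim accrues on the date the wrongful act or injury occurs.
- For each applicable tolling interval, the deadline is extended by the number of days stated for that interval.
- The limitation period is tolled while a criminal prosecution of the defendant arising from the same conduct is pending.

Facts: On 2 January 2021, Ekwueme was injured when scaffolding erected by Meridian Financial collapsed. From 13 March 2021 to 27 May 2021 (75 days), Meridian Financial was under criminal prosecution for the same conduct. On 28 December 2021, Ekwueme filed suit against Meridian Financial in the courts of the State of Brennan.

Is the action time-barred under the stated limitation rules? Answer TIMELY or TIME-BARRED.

The claim accrued on 2 January 2021, the date of the act.
The untolled deadline — 6 months after 2 January 2021 — is 2 July 2021.
The pending criminal prosecution from 13 March 2021 to 27 May 2021 tolled the period for 75 days, extending the deadline to 15 September 2021.
Ekwueme filed on 28 December 2021, after the 15 September 2021 deadline, so the action is time-barred.

TIME-BARRED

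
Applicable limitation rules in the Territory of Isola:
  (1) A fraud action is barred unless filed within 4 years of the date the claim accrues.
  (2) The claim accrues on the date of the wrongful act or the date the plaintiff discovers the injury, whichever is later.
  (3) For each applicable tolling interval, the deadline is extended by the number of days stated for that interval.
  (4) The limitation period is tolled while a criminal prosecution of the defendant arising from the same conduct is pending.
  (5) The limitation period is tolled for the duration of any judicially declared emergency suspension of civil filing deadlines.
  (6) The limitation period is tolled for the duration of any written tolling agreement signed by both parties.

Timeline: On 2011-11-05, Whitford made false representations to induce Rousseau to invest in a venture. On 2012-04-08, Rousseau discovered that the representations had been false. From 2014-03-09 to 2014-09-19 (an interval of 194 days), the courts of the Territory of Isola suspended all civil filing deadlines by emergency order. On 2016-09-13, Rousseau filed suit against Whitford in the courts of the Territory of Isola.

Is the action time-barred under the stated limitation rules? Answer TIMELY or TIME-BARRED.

TIMELY

The claim accrued on 2012-04-08 — the later of the 2011-11-05 act and the 2012-04-08 discovery.
The untolled deadline — 4 years after 2012-04-08 — is 2016-04-08.
The period was tolled for 194 days by the emergency suspension of filing deadlines (2014-03-09 to 2014-09-19), pushing the deadline to 2016-10-19.
Rousseau filed on 2016-09-13, before the 2016-10-19 deadline, so the action is timely.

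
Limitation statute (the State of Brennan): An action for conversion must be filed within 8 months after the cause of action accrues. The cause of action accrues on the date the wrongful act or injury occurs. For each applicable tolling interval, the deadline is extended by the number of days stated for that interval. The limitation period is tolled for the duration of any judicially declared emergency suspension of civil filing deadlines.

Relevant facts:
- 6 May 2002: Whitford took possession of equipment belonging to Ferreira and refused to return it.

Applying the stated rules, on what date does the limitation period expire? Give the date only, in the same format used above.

6 January 2003

The claim accrued on 6 May 2002, when the wrongful act occurred.
Adding the 8 months base period to 6 May 2002 gives a deadline of 6 January 2003, before any tolling.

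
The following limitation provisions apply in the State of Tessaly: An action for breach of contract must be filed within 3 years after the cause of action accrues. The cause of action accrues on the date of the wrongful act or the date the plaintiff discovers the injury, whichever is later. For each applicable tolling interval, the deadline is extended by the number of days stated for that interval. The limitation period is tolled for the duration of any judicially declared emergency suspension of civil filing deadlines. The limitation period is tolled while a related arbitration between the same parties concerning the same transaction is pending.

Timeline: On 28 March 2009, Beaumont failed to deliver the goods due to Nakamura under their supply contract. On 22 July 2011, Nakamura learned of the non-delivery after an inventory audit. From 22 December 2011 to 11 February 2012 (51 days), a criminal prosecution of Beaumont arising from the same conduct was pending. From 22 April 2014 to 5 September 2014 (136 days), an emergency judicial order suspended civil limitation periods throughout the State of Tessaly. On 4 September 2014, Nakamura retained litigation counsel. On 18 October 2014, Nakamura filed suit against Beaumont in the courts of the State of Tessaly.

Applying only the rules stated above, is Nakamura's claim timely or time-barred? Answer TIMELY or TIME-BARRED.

The claim accrued on 22 July 2011 — the later of the 28 March 2009 act and the 22 July 2011 discovery.
Adding the 3 years base period to 22 July 2011 gives a deadline of 22 July 2014, before any tolling.
The emergency suspension of filing deadlines from 22 April 2014 to 5 September 2014 tolled the period for 136 days, extending the deadline to 5 December 2014.
No stated provision tolls the period for a criminal prosecution, so the interval from 22 December 2011 to 11 February 2012 has no effect on the deadline.
Nothing else in the chronology tolls or restarts the period.
Filing on 18 October 2014 beat the 5 December 2014 deadline — the action is timely.

TIMELY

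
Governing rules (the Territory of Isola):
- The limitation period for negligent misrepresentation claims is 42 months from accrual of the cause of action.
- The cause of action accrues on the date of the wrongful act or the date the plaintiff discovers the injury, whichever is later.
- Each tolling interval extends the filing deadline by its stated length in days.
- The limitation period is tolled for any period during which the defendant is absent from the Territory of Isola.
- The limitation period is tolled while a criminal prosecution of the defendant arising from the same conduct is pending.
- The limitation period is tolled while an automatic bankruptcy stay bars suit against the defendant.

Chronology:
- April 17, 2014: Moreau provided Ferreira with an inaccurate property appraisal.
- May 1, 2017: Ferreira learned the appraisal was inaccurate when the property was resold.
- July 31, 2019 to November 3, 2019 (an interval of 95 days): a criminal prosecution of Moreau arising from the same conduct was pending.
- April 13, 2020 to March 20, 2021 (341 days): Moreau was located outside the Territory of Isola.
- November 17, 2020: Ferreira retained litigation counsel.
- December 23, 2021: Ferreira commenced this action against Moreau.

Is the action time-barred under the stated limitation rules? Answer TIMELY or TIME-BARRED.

The claim accrued on May 1, 2017 — the later of the April 17, 2014 act and the May 1, 2017 discovery.
42 months from May 1, 2017 is November 1, 2020.
The period was tolled for 95 days by the pending criminal prosecution (July 31, 2019 to November 3, 2019), pushing the deadline to February 4, 2021.
Because the defendant's absence from the jurisdiction ran from April 13, 2020 to March 20, 2021, the deadline is extended by 341 days to January 11, 2022.
Nothing else in the chronology tolls or restarts the period.
Ferreira filed on December 23, 2021, before the January 11, 2022 deadline, so the action is timely.

TIMELY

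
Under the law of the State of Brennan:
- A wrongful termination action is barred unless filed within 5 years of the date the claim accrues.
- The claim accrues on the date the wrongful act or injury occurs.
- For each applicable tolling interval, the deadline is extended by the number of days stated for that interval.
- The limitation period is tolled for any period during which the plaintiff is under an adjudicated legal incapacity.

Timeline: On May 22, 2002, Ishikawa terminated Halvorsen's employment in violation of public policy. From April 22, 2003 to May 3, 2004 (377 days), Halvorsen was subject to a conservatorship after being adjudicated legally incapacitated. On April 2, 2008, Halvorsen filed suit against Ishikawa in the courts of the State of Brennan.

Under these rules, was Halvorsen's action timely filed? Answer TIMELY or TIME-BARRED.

TIMELY

The claim accrued on May 22, 2002, the date of the act.
The untolled deadline — 5 years after May 22, 2002 — is May 22, 2007.
Because the plaintiff's legal incapacity ran from April 22, 2003 to May 3, 2004, the deadline is extended by 377 days to June 2, 2008.
Halvorsen filed on April 2, 2008, before the June 2, 2008 deadline, so the action is timely.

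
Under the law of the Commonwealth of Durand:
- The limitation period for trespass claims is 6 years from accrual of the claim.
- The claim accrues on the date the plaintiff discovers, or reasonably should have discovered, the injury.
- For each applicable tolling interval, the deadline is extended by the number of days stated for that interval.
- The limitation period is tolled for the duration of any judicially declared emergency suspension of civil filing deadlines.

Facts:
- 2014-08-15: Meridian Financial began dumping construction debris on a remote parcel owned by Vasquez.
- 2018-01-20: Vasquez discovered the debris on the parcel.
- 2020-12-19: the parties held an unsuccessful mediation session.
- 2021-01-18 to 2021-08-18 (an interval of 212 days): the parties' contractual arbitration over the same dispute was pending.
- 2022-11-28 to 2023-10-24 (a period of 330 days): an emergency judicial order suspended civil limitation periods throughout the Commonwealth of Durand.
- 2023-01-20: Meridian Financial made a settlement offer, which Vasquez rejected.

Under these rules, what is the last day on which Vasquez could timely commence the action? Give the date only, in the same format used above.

The claim did not accrue until Vasquez discovered the injury on 2018-01-20; the 2014-08-15 act date does not start the clock under the stated rule.
6 years from 2018-01-20 is 2024-01-20.
The period was tolled for 330 days by the emergency suspension of filing deadlines (2022-11-28 to 2023-10-24), pushing the deadline to 2024-12-15.
No stated provision tolls the period for a pending arbitration, so the interval from 2021-01-18 to 2021-08-18 has no effect on the deadline.
None of the other events listed affects the running of the period under the stated rules.

2024-12-15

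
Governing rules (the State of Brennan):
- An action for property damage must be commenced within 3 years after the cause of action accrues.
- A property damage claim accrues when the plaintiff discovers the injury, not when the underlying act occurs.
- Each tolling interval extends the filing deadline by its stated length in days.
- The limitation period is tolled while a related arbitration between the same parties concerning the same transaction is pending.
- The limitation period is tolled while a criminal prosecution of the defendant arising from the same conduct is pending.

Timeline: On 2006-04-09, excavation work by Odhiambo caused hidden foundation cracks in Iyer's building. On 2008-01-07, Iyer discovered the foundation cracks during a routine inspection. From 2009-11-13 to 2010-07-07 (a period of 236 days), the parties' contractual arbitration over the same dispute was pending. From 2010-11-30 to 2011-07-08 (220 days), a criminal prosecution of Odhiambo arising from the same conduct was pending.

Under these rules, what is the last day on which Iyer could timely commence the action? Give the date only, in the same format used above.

The claim did not accrue until Iyer discovered the injury on 2008-01-07; the 2006-04-09 act date does not start the clock under the stated rule.
The untolled deadline — 3 years after 2008-01-07 — is 2011-01-07.
Because the pending related arbitration ran from 2009-11-13 to 2010-07-07, the deadline is extended by 236 days to 2011-08-31.
The pending criminal prosecution from 2010-11-30 to 2011-07-08 tolled the period for 220 days, extending the deadline to 2012-04-07.

2012-04-07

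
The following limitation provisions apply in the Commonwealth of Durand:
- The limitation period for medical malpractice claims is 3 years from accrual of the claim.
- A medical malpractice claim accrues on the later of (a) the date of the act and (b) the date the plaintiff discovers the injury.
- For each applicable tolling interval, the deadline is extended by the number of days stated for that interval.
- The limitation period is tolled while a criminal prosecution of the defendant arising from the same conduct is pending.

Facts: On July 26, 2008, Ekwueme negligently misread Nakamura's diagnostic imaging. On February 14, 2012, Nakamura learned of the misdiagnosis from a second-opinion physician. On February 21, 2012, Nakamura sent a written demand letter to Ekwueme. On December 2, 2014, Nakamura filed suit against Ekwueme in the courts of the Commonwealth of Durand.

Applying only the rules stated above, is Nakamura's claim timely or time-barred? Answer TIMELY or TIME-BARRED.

TIMELY

Because discovery on February 14, 2012 post-dates the July 26, 2008 act, accrual under the later-of rule falls on February 14, 2012.
Adding the 3 years base period to February 14, 2012 gives a deadline of February 14, 2015, before any tolling.
Nothing else in the chronology tolls or restarts the period.
Nakamura filed on December 2, 2014, before the February 14, 2015 deadline, so the action is timely.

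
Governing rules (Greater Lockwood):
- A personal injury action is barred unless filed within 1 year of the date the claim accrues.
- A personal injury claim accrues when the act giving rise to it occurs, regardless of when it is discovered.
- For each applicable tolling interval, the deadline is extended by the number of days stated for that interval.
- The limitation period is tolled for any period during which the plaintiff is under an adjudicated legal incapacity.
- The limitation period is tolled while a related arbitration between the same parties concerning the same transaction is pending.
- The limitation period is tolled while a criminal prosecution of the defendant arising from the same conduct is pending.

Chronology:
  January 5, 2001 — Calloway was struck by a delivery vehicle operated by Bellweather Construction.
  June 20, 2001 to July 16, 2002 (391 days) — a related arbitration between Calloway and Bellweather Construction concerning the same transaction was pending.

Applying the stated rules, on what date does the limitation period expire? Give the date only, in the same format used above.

January 31, 2003

The claim accrued on January 5, 2001, when the wrongful act occurred.
The untolled deadline — 1 year after January 5, 2001 — is January 5, 2002.
The period was tolled for 391 days by the pending related arbitration (June 20, 2001 to July 16, 2002), pushing the deadline to January 31, 2003.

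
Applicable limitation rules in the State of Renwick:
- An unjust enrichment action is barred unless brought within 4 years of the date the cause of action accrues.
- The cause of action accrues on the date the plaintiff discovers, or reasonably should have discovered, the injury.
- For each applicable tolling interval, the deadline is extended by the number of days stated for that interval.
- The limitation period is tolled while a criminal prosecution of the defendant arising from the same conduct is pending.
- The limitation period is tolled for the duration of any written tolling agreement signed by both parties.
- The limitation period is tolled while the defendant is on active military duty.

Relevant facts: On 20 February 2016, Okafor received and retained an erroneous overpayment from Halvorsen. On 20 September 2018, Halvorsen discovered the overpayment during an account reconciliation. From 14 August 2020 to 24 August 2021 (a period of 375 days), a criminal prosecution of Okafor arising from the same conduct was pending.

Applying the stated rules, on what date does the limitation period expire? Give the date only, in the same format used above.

Under the discovery rule, the claim accrued on 20 September 2018, when Halvorsen discovered the injury — not on the 20 February 2016 date of the underlying act.
The untolled deadline — 4 years after 20 September 2018 — is 20 September 2022.
Because the pending criminal prosecution ran from 14 August 2020 to 24 August 2021, the deadline is extended by 375 days to 30 September 2023.

30 September 2023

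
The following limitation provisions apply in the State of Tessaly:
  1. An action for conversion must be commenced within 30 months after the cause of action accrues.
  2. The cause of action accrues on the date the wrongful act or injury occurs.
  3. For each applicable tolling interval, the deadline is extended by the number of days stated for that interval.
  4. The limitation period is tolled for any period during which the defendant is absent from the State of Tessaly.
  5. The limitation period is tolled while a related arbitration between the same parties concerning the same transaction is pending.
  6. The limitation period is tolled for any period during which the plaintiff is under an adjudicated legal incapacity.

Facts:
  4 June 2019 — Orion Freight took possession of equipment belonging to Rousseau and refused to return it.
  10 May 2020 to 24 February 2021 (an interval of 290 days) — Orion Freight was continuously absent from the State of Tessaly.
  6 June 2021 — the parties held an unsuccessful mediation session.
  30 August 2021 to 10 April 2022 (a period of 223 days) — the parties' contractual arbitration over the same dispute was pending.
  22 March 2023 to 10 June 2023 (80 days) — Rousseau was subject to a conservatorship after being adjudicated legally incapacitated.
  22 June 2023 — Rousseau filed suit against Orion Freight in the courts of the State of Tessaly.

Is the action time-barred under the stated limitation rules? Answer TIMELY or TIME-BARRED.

The cause of action accrued on 4 June 2019, the date of the act.
The untolled deadline — 30 months after 4 June 2019 — is 4 December 2021.
The period was tolled for 290 days by the defendant's absence from the jurisdiction (10 May 2020 to 24 February 2021), pushing the deadline to 20 September 2022.
Because the pending related arbitration ran from 30 August 2021 to 10 April 2022, the deadline is extended by 223 days to 1 May 2023.
The period was tolled for 80 days by the plaintiff's legal incapacity (22 March 2023 to 10 June 2023), pushing the deadline to 20 July 2023.
Nothing else in the chronology tolls or restarts the period.
The 22 June 2023 filing precedes the 20 July 2023 deadline; the claim is timely.

TIMELY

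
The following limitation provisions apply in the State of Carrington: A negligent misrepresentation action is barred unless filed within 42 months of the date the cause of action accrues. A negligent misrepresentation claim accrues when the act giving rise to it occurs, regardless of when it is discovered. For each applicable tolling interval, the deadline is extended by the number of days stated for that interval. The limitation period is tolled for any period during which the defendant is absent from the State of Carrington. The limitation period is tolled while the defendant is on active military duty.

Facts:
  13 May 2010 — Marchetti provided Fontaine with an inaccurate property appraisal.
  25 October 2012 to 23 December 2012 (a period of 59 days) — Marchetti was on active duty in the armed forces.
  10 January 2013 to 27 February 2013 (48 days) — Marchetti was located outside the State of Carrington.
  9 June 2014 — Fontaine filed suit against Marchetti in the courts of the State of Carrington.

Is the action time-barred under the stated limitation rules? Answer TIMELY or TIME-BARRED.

The cause of action accrued on 13 May 2010, the date of the act.
42 months from 13 May 2010 is 13 November 2013.
Because the defendant's active military service ran from 25 October 2012 to 23 December 2012, the deadline is extended by 59 days to 11 January 2014.
The defendant's absence from the jurisdiction from 10 January 2013 to 27 February 2013 tolled the period for 48 days, extending the deadline to 28 February 2014.
Filing on 9 June 2014 missed the 28 February 2014 deadline — the action is time-barred.

TIME-BARRED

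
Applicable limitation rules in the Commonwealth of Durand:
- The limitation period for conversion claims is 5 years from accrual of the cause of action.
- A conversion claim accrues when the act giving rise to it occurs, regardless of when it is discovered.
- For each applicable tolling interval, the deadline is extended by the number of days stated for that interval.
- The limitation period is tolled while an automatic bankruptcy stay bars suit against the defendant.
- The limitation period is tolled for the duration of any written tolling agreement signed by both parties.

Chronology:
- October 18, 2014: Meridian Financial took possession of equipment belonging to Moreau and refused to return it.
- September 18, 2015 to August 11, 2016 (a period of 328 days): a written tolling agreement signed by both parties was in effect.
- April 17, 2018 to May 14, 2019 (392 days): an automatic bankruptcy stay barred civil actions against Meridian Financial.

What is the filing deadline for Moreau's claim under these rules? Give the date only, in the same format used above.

The claim accrued on October 18, 2014, when the wrongful act occurred.
Adding the 5 years base period to October 18, 2014 gives a deadline of October 18, 2019, before any tolling.
The period was tolled for 328 days by the written tolling agreement (September 18, 2015 to August 11, 2016), pushing the deadline to September 10, 2020.
The period was tolled for 392 days by the automatic bankruptcy stay (April 17, 2018 to May 14, 2019), pushing the deadline to October 7, 2021.

October 7, 2021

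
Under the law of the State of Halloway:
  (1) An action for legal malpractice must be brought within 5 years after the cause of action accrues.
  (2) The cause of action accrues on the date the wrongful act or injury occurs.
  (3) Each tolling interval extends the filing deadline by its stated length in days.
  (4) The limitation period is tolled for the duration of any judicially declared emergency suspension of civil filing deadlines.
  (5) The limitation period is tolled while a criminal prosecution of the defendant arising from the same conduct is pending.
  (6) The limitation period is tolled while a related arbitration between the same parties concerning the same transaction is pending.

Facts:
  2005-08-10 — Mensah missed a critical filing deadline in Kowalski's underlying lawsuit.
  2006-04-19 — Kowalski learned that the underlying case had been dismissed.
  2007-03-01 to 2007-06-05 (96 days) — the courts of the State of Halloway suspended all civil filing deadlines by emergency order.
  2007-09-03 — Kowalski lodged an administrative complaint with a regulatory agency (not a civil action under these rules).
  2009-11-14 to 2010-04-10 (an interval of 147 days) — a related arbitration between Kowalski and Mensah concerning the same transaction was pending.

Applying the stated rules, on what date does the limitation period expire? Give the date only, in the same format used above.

The claim accrued on 2005-08-10, when the wrongful act occurred; under the stated occurrence rule the 2006-04-19 discovery does not delay accrual.
The untolled deadline — 5 years after 2005-08-10 — is 2010-08-10.
The period was tolled for 96 days by the emergency suspension of filing deadlines (2007-03-01 to 2007-06-05), pushing the deadline to 2010-11-14.
The pending related arbitration from 2009-11-14 to 2010-04-10 tolled the period for 147 days, extending the deadline to 2011-04-10.
None of the other events listed affects the running of the period under the stated rules.

2011-04-10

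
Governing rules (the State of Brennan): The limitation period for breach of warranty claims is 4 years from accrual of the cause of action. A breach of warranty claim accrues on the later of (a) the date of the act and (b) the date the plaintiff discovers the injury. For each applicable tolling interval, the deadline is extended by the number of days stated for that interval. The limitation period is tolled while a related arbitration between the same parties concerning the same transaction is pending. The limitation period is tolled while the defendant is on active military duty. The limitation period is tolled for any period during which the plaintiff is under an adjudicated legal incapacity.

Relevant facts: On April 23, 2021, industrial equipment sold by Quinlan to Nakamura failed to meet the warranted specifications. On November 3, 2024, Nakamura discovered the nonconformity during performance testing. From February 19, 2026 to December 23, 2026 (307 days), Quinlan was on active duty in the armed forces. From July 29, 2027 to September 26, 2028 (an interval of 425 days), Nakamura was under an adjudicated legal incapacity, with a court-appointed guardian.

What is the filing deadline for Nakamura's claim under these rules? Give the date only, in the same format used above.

November 5, 2030

Taking the later of the act (April 23, 2021) and discovery (November 3, 2024), the claim accrued on November 3, 2024.
The untolled deadline — 4 years after November 3, 2024 — is November 3, 2028.
The period was tolled for 307 days by the defendant's active military service (February 19, 2026 to December 23, 2026), pushing the deadline to September 6, 2029.
The period was tolled for 425 days by the plaintiff's legal incapacity (July 29, 2027 to September 26, 2028), pushing the deadline to November 5, 2030.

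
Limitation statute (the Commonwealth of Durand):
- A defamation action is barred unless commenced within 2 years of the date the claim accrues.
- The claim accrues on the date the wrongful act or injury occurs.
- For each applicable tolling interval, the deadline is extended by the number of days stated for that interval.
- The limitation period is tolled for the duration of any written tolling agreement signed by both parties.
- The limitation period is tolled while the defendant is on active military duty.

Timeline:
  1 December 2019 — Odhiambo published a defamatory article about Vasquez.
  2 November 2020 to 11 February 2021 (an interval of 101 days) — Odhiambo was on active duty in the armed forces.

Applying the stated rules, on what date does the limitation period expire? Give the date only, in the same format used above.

The limitation period began to run on 1 December 2019.
Adding the 2 years base period to 1 December 2019 gives a deadline of 1 December 2021, before any tolling.
The period was tolled for 101 days by the defendant's active military service (2 November 2020 to 11 February 2021), pushing the deadline to 12 March 2022.

12 March 2022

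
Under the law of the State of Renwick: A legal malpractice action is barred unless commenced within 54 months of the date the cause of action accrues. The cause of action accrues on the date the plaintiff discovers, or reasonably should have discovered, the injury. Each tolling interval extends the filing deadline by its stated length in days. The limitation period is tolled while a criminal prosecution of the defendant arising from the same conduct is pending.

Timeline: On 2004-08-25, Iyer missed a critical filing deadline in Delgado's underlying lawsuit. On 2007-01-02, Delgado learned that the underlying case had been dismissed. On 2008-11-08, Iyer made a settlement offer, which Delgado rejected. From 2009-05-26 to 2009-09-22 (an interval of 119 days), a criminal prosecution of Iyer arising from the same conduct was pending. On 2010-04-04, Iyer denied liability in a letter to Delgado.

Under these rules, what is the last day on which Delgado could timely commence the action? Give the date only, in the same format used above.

Accrual is tied to discovery, so the period began on 2007-01-02 rather than on 2004-08-25 when the act occurred.
The untolled deadline — 54 months after 2007-01-02 — is 2011-07-02.
Because the pending criminal prosecution ran from 2009-05-26 to 2009-09-22, the deadline is extended by 119 days to 2011-10-29.
Nothing else in the chronology tolls or restarts the period.

2011-10-29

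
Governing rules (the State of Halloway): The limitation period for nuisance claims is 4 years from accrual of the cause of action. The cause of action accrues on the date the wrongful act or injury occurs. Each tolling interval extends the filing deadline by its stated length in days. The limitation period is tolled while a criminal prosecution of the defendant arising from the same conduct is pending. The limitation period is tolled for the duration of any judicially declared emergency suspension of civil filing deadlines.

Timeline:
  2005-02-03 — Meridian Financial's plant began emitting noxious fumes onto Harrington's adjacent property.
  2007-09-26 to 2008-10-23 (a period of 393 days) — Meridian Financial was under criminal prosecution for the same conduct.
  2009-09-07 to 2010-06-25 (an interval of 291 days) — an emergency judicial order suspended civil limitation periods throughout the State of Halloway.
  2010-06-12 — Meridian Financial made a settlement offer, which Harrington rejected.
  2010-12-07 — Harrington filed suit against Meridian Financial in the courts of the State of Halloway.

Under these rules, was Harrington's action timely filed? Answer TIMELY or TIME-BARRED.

TIMELY

The limitation period began to run on 2005-02-03.
4 years from 2005-02-03 is 2009-02-03.
The pending criminal prosecution from 2007-09-26 to 2008-10-23 tolled the period for 393 days, extending the deadline to 2010-03-03.
Because the emergency suspension of filing deadlines ran from 2009-09-07 to 2010-06-25, the deadline is extended by 291 days to 2010-12-19.
The other events in the timeline have no effect on the limitation period under the stated rules.
The 2010-12-07 filing precedes the 2010-12-19 deadline; the claim is timely.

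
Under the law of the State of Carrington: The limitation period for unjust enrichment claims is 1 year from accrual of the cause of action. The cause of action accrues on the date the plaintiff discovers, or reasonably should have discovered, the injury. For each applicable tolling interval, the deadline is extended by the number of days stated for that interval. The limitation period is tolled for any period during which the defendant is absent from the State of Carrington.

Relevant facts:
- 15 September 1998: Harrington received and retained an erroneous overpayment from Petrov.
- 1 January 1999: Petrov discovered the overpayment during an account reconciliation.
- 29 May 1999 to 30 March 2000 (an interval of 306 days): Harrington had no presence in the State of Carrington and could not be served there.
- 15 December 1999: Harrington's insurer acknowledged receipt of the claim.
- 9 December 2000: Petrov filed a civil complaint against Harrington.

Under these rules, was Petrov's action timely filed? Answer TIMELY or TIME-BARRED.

Accrual is tied to discovery, so the period began on 1 January 1999 rather than on 15 September 1998 when the act occurred.
Adding the 1 year base period to 1 January 1999 gives a deadline of 1 January 2000, before any tolling.
Because the defendant's absence from the jurisdiction ran from 29 May 1999 to 30 March 2000, the deadline is extended by 306 days to 2 November 2000.
Nothing else in the chronology tolls or restarts the period.
The 9 December 2000 filing falls after the 2 November 2000 deadline; the claim is time-barred.

TIME-BARRED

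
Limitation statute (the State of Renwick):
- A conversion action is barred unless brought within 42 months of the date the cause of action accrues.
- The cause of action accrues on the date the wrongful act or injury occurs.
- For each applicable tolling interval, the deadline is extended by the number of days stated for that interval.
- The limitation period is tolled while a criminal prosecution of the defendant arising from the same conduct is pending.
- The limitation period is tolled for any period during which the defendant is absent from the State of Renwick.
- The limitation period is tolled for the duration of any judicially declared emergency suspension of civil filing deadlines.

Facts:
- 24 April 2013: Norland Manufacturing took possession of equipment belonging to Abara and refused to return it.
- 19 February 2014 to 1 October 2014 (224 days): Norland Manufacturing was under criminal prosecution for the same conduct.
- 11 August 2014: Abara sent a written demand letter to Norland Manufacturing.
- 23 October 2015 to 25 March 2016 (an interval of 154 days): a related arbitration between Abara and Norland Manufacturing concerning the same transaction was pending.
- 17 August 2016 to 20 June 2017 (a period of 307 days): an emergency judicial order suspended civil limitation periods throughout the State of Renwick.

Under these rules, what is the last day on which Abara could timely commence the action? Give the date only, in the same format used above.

The limitation period began to run on 24 April 2013.
Adding the 42 months base period to 24 April 2013 gives a deadline of 24 October 2016, before any tolling.
Because the pending criminal prosecution ran from 19 February 2014 to 1 October 2014, the deadline is extended by 224 days to 5 June 2017.
The period was tolled for 307 days by the emergency suspension of filing deadlines (17 August 2016 to 20 June 2017), pushing the deadline to 8 April 2018.
No stated provision tolls the period for a pending arbitration, so the interval from 23 October 2015 to 25 March 2016 has no effect on the deadline.
None of the other events listed affects the running of the period under the stated rules.

8 April 2018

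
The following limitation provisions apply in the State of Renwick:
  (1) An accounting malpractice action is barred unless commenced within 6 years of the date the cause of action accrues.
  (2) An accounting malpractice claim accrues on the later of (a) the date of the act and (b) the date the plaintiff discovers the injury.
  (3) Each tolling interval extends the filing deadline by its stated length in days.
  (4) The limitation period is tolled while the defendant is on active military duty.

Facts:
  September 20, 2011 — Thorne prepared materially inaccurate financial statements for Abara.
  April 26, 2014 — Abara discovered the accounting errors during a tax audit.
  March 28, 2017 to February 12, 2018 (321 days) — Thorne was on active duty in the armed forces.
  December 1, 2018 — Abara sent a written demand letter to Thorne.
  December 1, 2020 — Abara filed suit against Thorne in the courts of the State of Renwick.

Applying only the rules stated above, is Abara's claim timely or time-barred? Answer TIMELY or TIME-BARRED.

TIMELY

Because discovery on April 26, 2014 post-dates the September 20, 2011 act, accrual under the later-of rule falls on April 26, 2014.
Adding the 6 years base period to April 26, 2014 gives a deadline of April 26, 2020, before any tolling.
Because the defendant's active military service ran from March 28, 2017 to February 12, 2018, the deadline is extended by 321 days to March 13, 2021.
The other events in the timeline have no effect on the limitation period under the stated rules.
The December 1, 2020 filing precedes the March 13, 2021 deadline; the claim is timely.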